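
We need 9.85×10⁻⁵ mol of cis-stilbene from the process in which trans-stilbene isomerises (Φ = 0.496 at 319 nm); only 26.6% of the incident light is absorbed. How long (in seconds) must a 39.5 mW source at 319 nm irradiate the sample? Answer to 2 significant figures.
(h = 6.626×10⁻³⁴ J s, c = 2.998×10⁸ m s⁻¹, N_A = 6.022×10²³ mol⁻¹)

t ≈ 7100 s

Photons that must be absorbed: 9.85×10⁻⁵ / 0.496 = 1.986×10⁻⁴ mol.
Incident photons needed: 1.986×10⁻⁴ / 0.266 = 7.466×10⁻⁴ mol.
Photon energy: hc/λ = 6.227×10⁻¹⁹ J; per mole, 3.750×10⁵ J mol⁻¹.
Energy required: 7.466×10⁻⁴ × 3.750×10⁵ = 280.0 J.
Time: 280.0 J / 0.0395 W = 7100 s.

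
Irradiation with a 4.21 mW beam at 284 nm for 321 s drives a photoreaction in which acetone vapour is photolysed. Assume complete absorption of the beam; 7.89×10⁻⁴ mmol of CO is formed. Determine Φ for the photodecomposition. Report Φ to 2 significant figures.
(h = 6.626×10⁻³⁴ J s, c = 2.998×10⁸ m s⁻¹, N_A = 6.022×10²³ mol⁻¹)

Product: 7.89×10⁻⁴ mmol = 7.89×10⁻⁷ mol.
Photon energy at 284 nm: hc/λ = (6.626×10⁻³⁴)(2.998×10⁸)/(284×10⁻⁹) = 6.995×10⁻¹⁹ J.
Energy delivered: (4.21 mW)(321 s) = 1.351 J.
Photons incident: 1.351 / 6.995×10⁻¹⁹ = 1.931×10¹⁸, i.e. 1.931×10¹⁸/6.022×10²³ = 3.207×10⁻⁶ mol.
Φ = 7.89×10⁻⁷ mol / 3.207×10⁻⁶ mol photons = 0.25.

Φ = 0.25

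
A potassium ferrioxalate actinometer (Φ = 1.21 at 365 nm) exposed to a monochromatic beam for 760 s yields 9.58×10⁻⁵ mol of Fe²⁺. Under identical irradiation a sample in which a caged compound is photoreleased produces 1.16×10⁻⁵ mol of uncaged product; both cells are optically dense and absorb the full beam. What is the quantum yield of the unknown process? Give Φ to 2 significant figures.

Photons absorbed by the actinometer: 9.58×10⁻⁵ / 1.21 = 7.917×10⁻⁵ mol.
Φ(unknown) = 1.16×10⁻⁵ / 7.917×10⁻⁵ = 0.15.

Φ = 0.15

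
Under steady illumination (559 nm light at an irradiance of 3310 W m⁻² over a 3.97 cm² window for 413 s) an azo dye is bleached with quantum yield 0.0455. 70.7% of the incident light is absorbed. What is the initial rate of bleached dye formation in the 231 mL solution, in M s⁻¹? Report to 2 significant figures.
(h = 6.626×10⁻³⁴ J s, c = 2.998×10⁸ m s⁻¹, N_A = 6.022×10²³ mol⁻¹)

8.6×10⁻⁷ M s⁻¹

Photon energy at 559 nm: hc/λ = (6.626×10⁻³⁴)(2.998×10⁸)/(559×10⁻⁹) = 3.554×10⁻¹⁹ J.
Energy delivered: (3310 W m⁻²)(3.97×10⁻⁴ m²)(413 s) = 542.7 J.
Photons incident: 542.7 / 3.554×10⁻¹⁹ = 1.527×10²¹, i.e. 1.527×10²¹/6.022×10²³ = 0.002536 mol.
Photons absorbed: 0.707 × 0.002536 = 0.001793 mol.
Product formed: 0.0455 × 0.001793 = 8.158×10⁻⁵ mol.
Rate: 8.158×10⁻⁵ mol / (413 s × 0.231 L) = 8.6×10⁻⁷ M s⁻¹.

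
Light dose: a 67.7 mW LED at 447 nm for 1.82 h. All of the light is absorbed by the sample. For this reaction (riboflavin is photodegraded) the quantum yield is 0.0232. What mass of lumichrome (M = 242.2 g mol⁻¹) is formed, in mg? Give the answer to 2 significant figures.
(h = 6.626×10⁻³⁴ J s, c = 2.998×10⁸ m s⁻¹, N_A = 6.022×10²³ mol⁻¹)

Photon energy at 447 nm: hc/λ = (6.626×10⁻³⁴)(2.998×10⁸)/(447×10⁻⁹) = 4.444×10⁻¹⁹ J.
Energy delivered: (67.7 mW)(6552 s) = 443.6 J.
Photons incident: 443.6 / 4.444×10⁻¹⁹ = 9.982×10²⁰, i.e. 9.982×10²⁰/6.022×10²³ = 0.001658 mol.
Product: Φ × n_abs = 0.0232 × 0.001658 = 3.847×10⁻⁵ mol.
Mass: 3.847×10⁻⁵ × 242.2 = 0.009317 g = 9.3 mg.

9.3 mg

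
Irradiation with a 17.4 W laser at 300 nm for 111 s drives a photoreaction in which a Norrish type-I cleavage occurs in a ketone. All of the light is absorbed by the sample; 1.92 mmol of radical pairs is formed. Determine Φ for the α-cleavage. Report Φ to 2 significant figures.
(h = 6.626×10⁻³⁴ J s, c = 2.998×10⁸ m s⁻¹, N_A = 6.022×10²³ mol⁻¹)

Product: 1.92 mmol = 0.00192 mol.
Photon energy at 300 nm: hc/λ = (6.626×10⁻³⁴)(2.998×10⁸)/(300×10⁻⁹) = 6.622×10⁻¹⁹ J.
Energy delivered: (17.4 W)(111 s) = 1931 J.
Photons incident: 1931 / 6.622×10⁻¹⁹ = 2.916×10²¹, i.e. 2.916×10²¹/6.022×10²³ = 0.004842 mol.
Φ = 0.00192 mol / 0.004842 mol photons = 0.40.

Φ = 0.40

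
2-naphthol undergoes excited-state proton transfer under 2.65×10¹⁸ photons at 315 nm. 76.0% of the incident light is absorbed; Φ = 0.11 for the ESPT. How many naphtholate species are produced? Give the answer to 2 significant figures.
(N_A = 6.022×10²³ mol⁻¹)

Moles of photons: 2.65×10¹⁸ / 6.022×10²³ = 4.401×10⁻⁶ mol.
Photons absorbed: 0.760 × 4.401×10⁻⁶ = 3.345×10⁻⁶ mol.
Product: Φ × n_abs = 0.11 × 3.345×10⁻⁶ = 3.680×10⁻⁷ mol.
As a count: 3.680×10⁻⁷ × 6.022×10²³ = 2.2×10¹⁷.

2.2×10¹⁷ species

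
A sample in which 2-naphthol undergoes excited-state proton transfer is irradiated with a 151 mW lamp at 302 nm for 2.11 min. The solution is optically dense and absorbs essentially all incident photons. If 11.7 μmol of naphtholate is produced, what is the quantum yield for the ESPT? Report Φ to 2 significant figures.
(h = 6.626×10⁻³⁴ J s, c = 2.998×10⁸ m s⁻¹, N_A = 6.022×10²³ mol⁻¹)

Product: 11.7 μmol = 1.17×10⁻⁵ mol.
Photon energy at 302 nm: hc/λ = (6.626×10⁻³⁴)(2.998×10⁸)/(302×10⁻⁹) = 6.578×10⁻¹⁹ J.
Energy delivered: (151 mW)(126.6 s) = 19.12 J.
Photons incident: 19.12 / 6.578×10⁻¹⁹ = 2.907×10¹⁹, i.e. 2.907×10¹⁹/6.022×10²³ = 4.827×10⁻⁵ mol.
Φ = 1.17×10⁻⁵ mol / 4.827×10⁻⁵ mol photons = 0.24.

Φ = 0.24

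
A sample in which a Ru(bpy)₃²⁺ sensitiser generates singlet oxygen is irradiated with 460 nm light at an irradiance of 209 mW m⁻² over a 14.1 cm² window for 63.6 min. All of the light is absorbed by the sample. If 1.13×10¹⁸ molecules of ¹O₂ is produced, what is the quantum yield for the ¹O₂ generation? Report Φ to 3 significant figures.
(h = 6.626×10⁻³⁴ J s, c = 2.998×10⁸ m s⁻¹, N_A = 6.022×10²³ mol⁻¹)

Φ = 0.434

Product: 1.13×10¹⁸ / 6.022×10²³ = 1.876×10⁻⁶ mol.
Photon energy at 460 nm: hc/λ = (6.626×10⁻³⁴)(2.998×10⁸)/(460×10⁻⁹) = 4.318×10⁻¹⁹ J.
Energy delivered: (209 mW m⁻²)(14.1×10⁻⁴ m²)(3816 s) = 1.125 J.
Photons incident: 1.125 / 4.318×10⁻¹⁹ = 2.605×10¹⁸, i.e. 2.605×10¹⁸/6.022×10²³ = 4.326×10⁻⁶ mol.
Φ = 1.876×10⁻⁶ mol / 4.326×10⁻⁶ mol photons = 0.434.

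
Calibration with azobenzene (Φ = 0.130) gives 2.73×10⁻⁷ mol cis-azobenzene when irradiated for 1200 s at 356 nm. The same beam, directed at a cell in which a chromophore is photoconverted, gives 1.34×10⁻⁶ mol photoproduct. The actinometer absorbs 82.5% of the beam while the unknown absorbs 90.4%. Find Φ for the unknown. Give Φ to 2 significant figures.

Photons absorbed by the actinometer: 2.73×10⁻⁷ / 0.130 = 2.100×10⁻⁶ mol.
Incident flux: 2.100×10⁻⁶ / 0.825 = 2.545×10⁻⁶ einstein.
Absorbed by unknown: 0.904 × 2.545×10⁻⁶ = 2.301×10⁻⁶ mol.
Φ(unknown) = 1.34×10⁻⁶ / 2.301×10⁻⁶ = 0.58.

Φ = 0.58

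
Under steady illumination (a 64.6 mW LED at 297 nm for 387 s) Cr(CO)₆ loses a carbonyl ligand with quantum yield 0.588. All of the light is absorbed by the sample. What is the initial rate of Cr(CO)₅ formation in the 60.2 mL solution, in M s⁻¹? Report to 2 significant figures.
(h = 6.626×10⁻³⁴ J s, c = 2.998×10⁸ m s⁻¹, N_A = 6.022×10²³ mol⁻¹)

1.6×10⁻⁶ M s⁻¹

Photon energy at 297 nm: hc/λ = (6.626×10⁻³⁴)(2.998×10⁸)/(297×10⁻⁹) = 6.688×10⁻¹⁹ J.
Energy delivered: (64.6 mW)(387 s) = 25.00 J.
Photons incident: 25.00 / 6.688×10⁻¹⁹ = 3.738×10¹⁹, i.e. 3.738×10¹⁹/6.022×10²³ = 6.207×10⁻⁵ mol.
Product formed: 0.588 × 6.207×10⁻⁵ = 3.650×10⁻⁵ mol.
Rate: 3.650×10⁻⁵ mol / (387 s × 0.0602 L) = 1.6×10⁻⁶ M s⁻¹.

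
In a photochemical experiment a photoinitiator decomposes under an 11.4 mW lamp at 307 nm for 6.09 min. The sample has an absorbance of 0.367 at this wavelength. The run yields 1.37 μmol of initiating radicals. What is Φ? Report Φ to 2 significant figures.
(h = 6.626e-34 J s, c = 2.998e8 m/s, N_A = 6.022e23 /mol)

Φ = 0.22

Product: 1.37 μmol = 1.37e-6 mol.
Photon energy at 307 nm: hc/λ = (6.626e-34)(2.998e8)/(307e-9) = 6.471e-19 J.
Energy delivered: (11.4 mW)(365.4 s) = 4.166 J.
Photons incident: 4.166 / 6.471e-19 = 6.438e18, i.e. 6.438e18/6.022e23 = 1.069e-5 mol.
Fraction absorbed: 1 − 10^(−0.367) = 0.5705.
Photons absorbed: 0.5705 × 1.069e-5 = 6.099e-6 mol.
Φ = 1.37e-6 mol / 6.099e-6 mol photons = 0.22.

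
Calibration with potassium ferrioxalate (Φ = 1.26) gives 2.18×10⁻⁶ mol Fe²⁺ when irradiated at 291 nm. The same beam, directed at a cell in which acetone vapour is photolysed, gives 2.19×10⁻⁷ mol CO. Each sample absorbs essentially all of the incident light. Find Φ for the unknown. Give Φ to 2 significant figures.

Photons absorbed by the actinometer: 2.18×10⁻⁶ / 1.26 = 1.730×10⁻⁶ mol.
Φ(unknown) = 2.19×10⁻⁷ / 1.730×10⁻⁶ = 0.13.

Φ = 0.13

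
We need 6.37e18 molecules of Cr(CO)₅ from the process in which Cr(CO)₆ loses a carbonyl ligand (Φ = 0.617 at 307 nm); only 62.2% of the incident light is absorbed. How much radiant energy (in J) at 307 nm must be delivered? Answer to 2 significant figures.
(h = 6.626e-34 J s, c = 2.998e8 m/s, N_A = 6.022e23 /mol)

11 J

Product: 6.37e18 / 6.022e23 = 1.058e-5 mol.
Photons that must be absorbed: 1.058e-5 / 0.617 = 1.715e-5 mol.
Incident photons needed: 1.715e-5 / 0.622 = 2.757e-5 mol.
Photon energy: hc/λ = 6.471e-19 J; per mole, 3.897e5 J mol⁻¹.
Energy required: 2.757e-5 × 3.897e5 = 11 J.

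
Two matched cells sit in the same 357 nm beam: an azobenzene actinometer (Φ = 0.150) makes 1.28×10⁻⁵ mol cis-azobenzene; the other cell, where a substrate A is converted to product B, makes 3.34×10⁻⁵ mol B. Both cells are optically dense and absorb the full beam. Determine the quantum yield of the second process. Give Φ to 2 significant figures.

Φ = 0.39

Photons absorbed by the actinometer: 1.28×10⁻⁵ / 0.150 = 8.533×10⁻⁵ mol.
Φ(unknown) = 3.34×10⁻⁵ / 8.533×10⁻⁵ = 0.39.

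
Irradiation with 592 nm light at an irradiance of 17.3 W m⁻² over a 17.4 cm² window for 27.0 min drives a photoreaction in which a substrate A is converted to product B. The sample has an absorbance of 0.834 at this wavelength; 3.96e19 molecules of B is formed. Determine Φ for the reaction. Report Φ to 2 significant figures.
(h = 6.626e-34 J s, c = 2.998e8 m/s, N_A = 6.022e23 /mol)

Φ = 0.32

Product: 3.96e19 / 6.022e23 = 6.576e-5 mol.
Photon energy at 592 nm: hc/λ = (6.626e-34)(2.998e8)/(592e-9) = 3.356e-19 J.
Energy delivered: (17.3 W m⁻²)(17.4e-4 m²)(1620 s) = 48.77 J.
Photons incident: 48.77 / 3.356e-19 = 1.453e20, i.e. 1.453e20/6.022e23 = 2.413e-4 mol.
Fraction absorbed: 1 − 10^(−0.834) = 0.8534.
Photons absorbed: 0.8534 × 2.413e-4 = 2.059e-4 mol.
Φ = 6.576e-5 mol / 2.059e-4 mol photons = 0.32.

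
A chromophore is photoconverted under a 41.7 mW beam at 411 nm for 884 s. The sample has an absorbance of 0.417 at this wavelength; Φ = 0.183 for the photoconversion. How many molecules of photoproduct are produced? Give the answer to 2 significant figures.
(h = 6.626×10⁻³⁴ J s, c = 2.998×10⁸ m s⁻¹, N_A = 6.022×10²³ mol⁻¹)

Photon energy at 411 nm: hc/λ = (6.626×10⁻³⁴)(2.998×10⁸)/(411×10⁻⁹) = 4.833×10⁻¹⁹ J.
Energy delivered: (41.7 mW)(884 s) = 36.86 J.
Photons incident: 36.86 / 4.833×10⁻¹⁹ = 7.627×10¹⁹, i.e. 7.627×10¹⁹/6.022×10²³ = 1.267×10⁻⁴ mol.
Fraction absorbed: 1 − 10^(−0.417) = 0.6172.
Photons absorbed: 0.6172 × 1.267×10⁻⁴ = 7.820×10⁻⁵ mol.
Product: Φ × n_abs = 0.183 × 7.820×10⁻⁵ = 1.431×10⁻⁵ mol.
As a count: 1.431×10⁻⁵ × 6.022×10²³ = 8.6×10¹⁸.

8.6×10¹⁸ molecules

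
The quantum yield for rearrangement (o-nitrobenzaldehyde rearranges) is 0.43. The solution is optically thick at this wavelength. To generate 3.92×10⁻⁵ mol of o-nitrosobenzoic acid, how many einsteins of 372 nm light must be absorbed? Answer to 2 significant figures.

Photons that must be absorbed: 3.92×10⁻⁵ / 0.43 = 9.116×10⁻⁵ mol.

9.1×10⁻⁵ einstein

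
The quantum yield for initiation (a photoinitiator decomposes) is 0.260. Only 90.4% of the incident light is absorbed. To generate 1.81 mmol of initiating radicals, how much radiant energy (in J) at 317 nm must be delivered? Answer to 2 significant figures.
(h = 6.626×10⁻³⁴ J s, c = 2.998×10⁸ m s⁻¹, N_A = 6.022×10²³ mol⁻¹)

Product: 1.81 mmol = 0.00181 mol.
Photons that must be absorbed: 0.00181 / 0.260 = 0.006962 mol.
Incident photons needed: 0.006962 / 0.904 = 0.007701 mol.
Photon energy: hc/λ = 6.266×10⁻¹⁹ J; per mole, 3.773×10⁵ J mol⁻¹.
Energy required: 0.007701 × 3.773×10⁵ = 2900 J.

2900 J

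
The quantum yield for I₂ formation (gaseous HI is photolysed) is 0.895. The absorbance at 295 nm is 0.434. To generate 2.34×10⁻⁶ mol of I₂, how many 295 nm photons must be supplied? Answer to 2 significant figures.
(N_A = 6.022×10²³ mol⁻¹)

2.5×10¹⁸ photons

Photons that must be absorbed: 2.34×10⁻⁶ / 0.895 = 2.615×10⁻⁶ mol.
Fraction absorbed: 1 − 10^(−0.434) = 0.6319.
Incident photons needed: 2.615×10⁻⁶ / 0.6319 = 4.138×10⁻⁶ mol.
Photon count: 4.138×10⁻⁶ × 6.022×10²³ = 2.5×10¹⁸.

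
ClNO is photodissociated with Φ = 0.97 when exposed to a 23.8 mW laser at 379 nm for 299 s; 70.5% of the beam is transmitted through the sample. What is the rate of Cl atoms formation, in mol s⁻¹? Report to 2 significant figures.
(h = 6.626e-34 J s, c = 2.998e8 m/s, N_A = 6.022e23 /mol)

2.2e-8 mol s⁻¹

Photon energy at 379 nm: hc/λ = (6.626e-34)(2.998e8)/(379e-9) = 5.241e-19 J.
Energy delivered: (23.8 mW)(299 s) = 7.116 J.
Photons incident: 7.116 / 5.241e-19 = 1.358e19, i.e. 1.358e19/6.022e23 = 2.255e-5 mol.
Fraction absorbed: 1 − 70.5/100 = 0.2950.
Photons absorbed: 0.2950 × 2.255e-5 = 6.652e-6 mol.
Product formed: 0.97 × 6.652e-6 = 6.452e-6 mol.
Rate: 6.452e-6 / 299 s = 2.2e-8 mol s⁻¹.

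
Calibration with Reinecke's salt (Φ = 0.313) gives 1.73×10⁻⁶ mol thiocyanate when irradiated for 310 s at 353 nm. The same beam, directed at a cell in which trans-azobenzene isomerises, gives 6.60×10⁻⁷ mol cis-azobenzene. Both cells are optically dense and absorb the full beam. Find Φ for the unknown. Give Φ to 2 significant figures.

Photons absorbed by the actinometer: 1.73×10⁻⁶ / 0.313 = 5.527×10⁻⁶ mol.
Φ(unknown) = 6.60×10⁻⁷ / 5.527×10⁻⁶ = 0.12.

Φ = 0.12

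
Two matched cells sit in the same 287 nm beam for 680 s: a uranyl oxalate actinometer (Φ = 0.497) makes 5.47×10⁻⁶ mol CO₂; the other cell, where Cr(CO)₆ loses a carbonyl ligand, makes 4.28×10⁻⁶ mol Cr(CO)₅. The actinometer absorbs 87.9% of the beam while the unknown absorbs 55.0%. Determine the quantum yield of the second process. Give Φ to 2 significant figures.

Photons absorbed by the actinometer: 5.47×10⁻⁶ / 0.497 = 1.101×10⁻⁵ mol.
Incident flux: 1.101×10⁻⁵ / 0.879 = 1.253×10⁻⁵ einstein.
Absorbed by unknown: 0.550 × 1.253×10⁻⁵ = 6.892×10⁻⁶ mol.
Φ(unknown) = 4.28×10⁻⁶ / 6.892×10⁻⁶ = 0.62.

Φ = 0.62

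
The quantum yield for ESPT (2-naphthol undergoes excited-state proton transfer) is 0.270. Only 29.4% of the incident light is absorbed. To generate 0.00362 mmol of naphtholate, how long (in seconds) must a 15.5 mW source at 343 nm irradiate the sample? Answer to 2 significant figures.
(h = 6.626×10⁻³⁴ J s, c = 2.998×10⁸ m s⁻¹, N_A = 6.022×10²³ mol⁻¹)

t ≈ 1000 s

Product: 0.00362 mmol = 3.62×10⁻⁶ mol.
Photons that must be absorbed: 3.62×10⁻⁶ / 0.270 = 1.341×10⁻⁵ mol.
Incident photons needed: 1.341×10⁻⁵ / 0.294 = 4.561×10⁻⁵ mol.
Photon energy: hc/λ = 5.791×10⁻¹⁹ J; per mole, 3.487×10⁵ J mol⁻¹.
Energy required: 4.561×10⁻⁵ × 3.487×10⁵ = 15.90 J.
Time: 15.90 J / 0.0155 W = 1000 s.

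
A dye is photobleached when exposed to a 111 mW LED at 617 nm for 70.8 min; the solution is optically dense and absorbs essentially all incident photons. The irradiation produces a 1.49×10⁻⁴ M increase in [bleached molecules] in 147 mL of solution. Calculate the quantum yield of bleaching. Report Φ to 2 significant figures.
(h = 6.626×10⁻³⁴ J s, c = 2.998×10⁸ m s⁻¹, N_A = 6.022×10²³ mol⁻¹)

Φ = 0.0090

Product: (1.49×10⁻⁴ M)(0.147 L) = 2.190×10⁻⁵ mol.
Photon energy at 617 nm: hc/λ = (6.626×10⁻³⁴)(2.998×10⁸)/(617×10⁻⁹) = 3.220×10⁻¹⁹ J.
Energy delivered: (111 mW)(4248 s) = 471.5 J.
Photons incident: 471.5 / 3.220×10⁻¹⁹ = 1.464×10²¹, i.e. 1.464×10²¹/6.022×10²³ = 0.002431 mol.
Φ = 2.190×10⁻⁵ mol / 0.002431 mol photons = 0.0090.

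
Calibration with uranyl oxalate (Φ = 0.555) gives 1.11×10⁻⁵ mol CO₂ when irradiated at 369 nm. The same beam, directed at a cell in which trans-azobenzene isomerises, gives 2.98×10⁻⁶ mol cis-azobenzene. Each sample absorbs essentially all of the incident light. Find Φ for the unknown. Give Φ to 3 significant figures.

Photons absorbed by the actinometer: 1.11×10⁻⁵ / 0.555 = 2.000×10⁻⁵ mol.
Φ(unknown) = 2.98×10⁻⁶ / 2.000×10⁻⁵ = 0.149.

Φ = 0.149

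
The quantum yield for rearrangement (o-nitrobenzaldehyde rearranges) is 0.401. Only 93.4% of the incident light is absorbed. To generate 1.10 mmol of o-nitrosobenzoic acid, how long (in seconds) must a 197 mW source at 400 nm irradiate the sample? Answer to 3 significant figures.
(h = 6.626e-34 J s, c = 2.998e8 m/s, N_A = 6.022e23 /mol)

t ≈ 4460 s

Product: 1.10 mmol = 0.00110 mol.
Photons that must be absorbed: 0.00110 / 0.401 = 0.002743 mol.
Incident photons needed: 0.002743 / 0.934 = 0.002937 mol.
Photon energy: hc/λ = 4.966e-19 J; per mole, 2.991e5 J mol⁻¹.
Energy required: 0.002937 × 2.991e5 = 878.5 J.
Time: 878.5 J / 0.197 W = 4460 s.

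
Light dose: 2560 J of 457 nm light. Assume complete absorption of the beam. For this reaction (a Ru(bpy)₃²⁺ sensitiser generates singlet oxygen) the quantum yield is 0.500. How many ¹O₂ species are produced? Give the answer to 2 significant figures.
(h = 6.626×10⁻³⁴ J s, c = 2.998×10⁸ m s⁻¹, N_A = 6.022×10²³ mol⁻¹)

2.9×10²¹ species

Photon energy at 457 nm: hc/λ = (6.626×10⁻³⁴)(2.998×10⁸)/(457×10⁻⁹) = 4.347×10⁻¹⁹ J.
Photons incident: 2560 / 4.347×10⁻¹⁹ = 5.889×10²¹, i.e. 5.889×10²¹/6.022×10²³ = 0.009779 mol.
Product: Φ × n_abs = 0.500 × 0.009779 = 0.004890 mol.
As a count: 0.004890 × 6.022×10²³ = 2.9×10²¹.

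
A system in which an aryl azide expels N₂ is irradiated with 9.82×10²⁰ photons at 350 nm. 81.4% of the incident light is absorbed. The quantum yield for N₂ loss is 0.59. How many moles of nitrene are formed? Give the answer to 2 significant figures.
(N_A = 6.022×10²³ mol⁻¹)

Moles of photons: 9.82×10²⁰ / 6.022×10²³ = 0.001631 mol.
Photons absorbed: 0.814 × 0.001631 = 0.001328 mol.
Product: Φ × n_abs = 0.59 × 0.001328 = 7.835×10⁻⁴ mol.

7.8×10⁻⁴ mol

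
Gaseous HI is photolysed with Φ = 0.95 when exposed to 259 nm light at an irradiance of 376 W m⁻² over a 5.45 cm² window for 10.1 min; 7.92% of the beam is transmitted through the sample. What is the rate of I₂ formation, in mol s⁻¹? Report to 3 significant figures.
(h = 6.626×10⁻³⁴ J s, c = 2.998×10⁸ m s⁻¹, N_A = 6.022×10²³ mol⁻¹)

3.88×10⁻⁷ mol s⁻¹

Photon energy at 259 nm: hc/λ = (6.626×10⁻³⁴)(2.998×10⁸)/(259×10⁻⁹) = 7.670×10⁻¹⁹ J.
Energy delivered: (376 W m⁻²)(5.45×10⁻⁴ m²)(606 s) = 124.2 J.
Photons incident: 124.2 / 7.670×10⁻¹⁹ = 1.619×10²⁰, i.e. 1.619×10²⁰/6.022×10²³ = 2.688×10⁻⁴ mol.
Fraction absorbed: 1 − 7.92/100 = 0.9208.
Photons absorbed: 0.9208 × 2.688×10⁻⁴ = 2.475×10⁻⁴ mol.
Product formed: 0.95 × 2.475×10⁻⁴ = 2.351×10⁻⁴ mol.
Rate: 2.351×10⁻⁴ / 606 s = 3.88×10⁻⁷ mol s⁻¹.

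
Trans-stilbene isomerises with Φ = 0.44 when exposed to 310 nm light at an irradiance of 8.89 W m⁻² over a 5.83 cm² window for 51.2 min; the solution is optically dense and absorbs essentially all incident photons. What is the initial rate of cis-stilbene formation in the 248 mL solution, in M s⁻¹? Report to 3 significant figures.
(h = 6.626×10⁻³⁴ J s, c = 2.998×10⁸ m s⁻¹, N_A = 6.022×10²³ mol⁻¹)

Photon energy at 310 nm: hc/λ = (6.626×10⁻³⁴)(2.998×10⁸)/(310×10⁻⁹) = 6.408×10⁻¹⁹ J.
Energy delivered: (8.89 W m⁻²)(5.83×10⁻⁴ m²)(3072 s) = 15.92 J.
Photons incident: 15.92 / 6.408×10⁻¹⁹ = 2.484×10¹⁹, i.e. 2.484×10¹⁹/6.022×10²³ = 4.125×10⁻⁵ mol.
Product formed: 0.44 × 4.125×10⁻⁵ = 1.815×10⁻⁵ mol.
Rate: 1.815×10⁻⁵ mol / (3072 s × 0.248 L) = 2.38×10⁻⁸ M s⁻¹.

2.38×10⁻⁸ M s⁻¹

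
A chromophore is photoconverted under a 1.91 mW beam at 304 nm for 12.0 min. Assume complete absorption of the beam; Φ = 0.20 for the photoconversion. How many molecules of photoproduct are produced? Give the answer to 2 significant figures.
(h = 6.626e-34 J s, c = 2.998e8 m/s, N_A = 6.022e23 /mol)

4.2e17 molecules

Photon energy at 304 nm: hc/λ = (6.626e-34)(2.998e8)/(304e-9) = 6.534e-19 J.
Energy delivered: (1.91 mW)(720 s) = 1.375 J.
Photons incident: 1.375 / 6.534e-19 = 2.104e18, i.e. 2.104e18/6.022e23 = 3.494e-6 mol.
Product: Φ × n_abs = 0.20 × 3.494e-6 = 6.988e-7 mol.
As a count: 6.988e-7 × 6.022e23 = 4.2e17.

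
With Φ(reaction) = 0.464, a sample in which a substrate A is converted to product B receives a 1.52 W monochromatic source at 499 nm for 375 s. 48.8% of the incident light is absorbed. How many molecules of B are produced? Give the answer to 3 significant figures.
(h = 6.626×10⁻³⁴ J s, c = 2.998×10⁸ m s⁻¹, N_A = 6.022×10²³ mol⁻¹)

3.24×10²⁰ molecules

Photon energy at 499 nm: hc/λ = (6.626×10⁻³⁴)(2.998×10⁸)/(499×10⁻⁹) = 3.981×10⁻¹⁹ J.
Energy delivered: (1.52 W)(375 s) = 570.0 J.
Photons incident: 570.0 / 3.981×10⁻¹⁹ = 1.432×10²¹, i.e. 1.432×10²¹/6.022×10²³ = 0.002378 mol.
Photons absorbed: 0.488 × 0.002378 = 0.001160 mol.
Product: Φ × n_abs = 0.464 × 0.001160 = 5.382×10⁻⁴ mol.
As a count: 5.382×10⁻⁴ × 6.022×10²³ = 3.24×10²⁰.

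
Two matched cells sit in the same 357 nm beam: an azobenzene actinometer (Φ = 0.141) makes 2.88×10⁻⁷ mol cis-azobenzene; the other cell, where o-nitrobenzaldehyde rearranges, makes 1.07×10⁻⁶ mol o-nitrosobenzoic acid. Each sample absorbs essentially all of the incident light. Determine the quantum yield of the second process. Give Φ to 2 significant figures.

Φ = 0.52

Photons absorbed by the actinometer: 2.88×10⁻⁷ / 0.141 = 2.043×10⁻⁶ mol.
Φ(unknown) = 1.07×10⁻⁶ / 2.043×10⁻⁶ = 0.52.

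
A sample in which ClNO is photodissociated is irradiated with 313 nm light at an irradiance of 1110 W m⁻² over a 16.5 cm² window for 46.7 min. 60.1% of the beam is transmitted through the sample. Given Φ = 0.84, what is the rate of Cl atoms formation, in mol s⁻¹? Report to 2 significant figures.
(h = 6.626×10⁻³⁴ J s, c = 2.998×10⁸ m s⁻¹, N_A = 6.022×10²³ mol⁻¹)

1.6×10⁻⁶ mol s⁻¹

Photon energy at 313 nm: hc/λ = (6.626×10⁻³⁴)(2.998×10⁸)/(313×10⁻⁹) = 6.347×10⁻¹⁹ J.
Energy delivered: (1110 W m⁻²)(16.5×10⁻⁴ m²)(2802 s) = 5132 J.
Photons incident: 5132 / 6.347×10⁻¹⁹ = 8.086×10²¹, i.e. 8.086×10²¹/6.022×10²³ = 0.01343 mol.
Fraction absorbed: 1 − 60.1/100 = 0.3990.
Photons absorbed: 0.3990 × 0.01343 = 0.005359 mol.
Product formed: 0.84 × 0.005359 = 0.004502 mol.
Rate: 0.004502 / 2802 s = 1.6×10⁻⁶ mol s⁻¹.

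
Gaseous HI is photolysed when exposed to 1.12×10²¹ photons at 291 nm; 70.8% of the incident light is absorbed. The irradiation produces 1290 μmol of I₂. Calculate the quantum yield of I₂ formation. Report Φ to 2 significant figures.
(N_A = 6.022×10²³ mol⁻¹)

Product: 1290 μmol = 0.00129 mol.
Moles of photons: 1.12×10²¹ / 6.022×10²³ = 0.001860 mol.
Photons absorbed: 0.708 × 0.001860 = 0.001317 mol.
Φ = 0.00129 mol / 0.001317 mol photons = 0.98.

Φ = 0.98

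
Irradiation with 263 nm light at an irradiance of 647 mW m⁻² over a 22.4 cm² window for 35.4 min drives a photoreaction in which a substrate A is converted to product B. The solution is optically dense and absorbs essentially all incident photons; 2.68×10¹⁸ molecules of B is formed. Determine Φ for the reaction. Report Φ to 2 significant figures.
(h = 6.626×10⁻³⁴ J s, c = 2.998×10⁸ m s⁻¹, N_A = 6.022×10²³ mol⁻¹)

Φ = 0.66

Product: 2.68×10¹⁸ / 6.022×10²³ = 4.450×10⁻⁶ mol.
Photon energy at 263 nm: hc/λ = (6.626×10⁻³⁴)(2.998×10⁸)/(263×10⁻⁹) = 7.553×10⁻¹⁹ J.
Energy delivered: (647 mW m⁻²)(22.4×10⁻⁴ m²)(2124 s) = 3.078 J.
Photons incident: 3.078 / 7.553×10⁻¹⁹ = 4.075×10¹⁸, i.e. 4.075×10¹⁸/6.022×10²³ = 6.767×10⁻⁶ mol.
Φ = 4.450×10⁻⁶ mol / 6.767×10⁻⁶ mol photons = 0.66.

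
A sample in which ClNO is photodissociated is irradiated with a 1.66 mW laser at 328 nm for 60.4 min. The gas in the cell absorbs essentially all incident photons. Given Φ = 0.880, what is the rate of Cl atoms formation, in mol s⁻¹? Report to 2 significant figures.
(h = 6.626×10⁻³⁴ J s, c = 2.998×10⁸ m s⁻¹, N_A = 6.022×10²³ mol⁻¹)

Photon energy at 328 nm: hc/λ = (6.626×10⁻³⁴)(2.998×10⁸)/(328×10⁻⁹) = 6.056×10⁻¹⁹ J.
Energy delivered: (1.66 mW)(3624 s) = 6.016 J.
Photons incident: 6.016 / 6.056×10⁻¹⁹ = 9.934×10¹⁸, i.e. 9.934×10¹⁸/6.022×10²³ = 1.650×10⁻⁵ mol.
Product formed: 0.880 × 1.650×10⁻⁵ = 1.452×10⁻⁵ mol.
Rate: 1.452×10⁻⁵ / 3624 s = 4.0×10⁻⁹ mol s⁻¹.

4.0×10⁻⁹ mol s⁻¹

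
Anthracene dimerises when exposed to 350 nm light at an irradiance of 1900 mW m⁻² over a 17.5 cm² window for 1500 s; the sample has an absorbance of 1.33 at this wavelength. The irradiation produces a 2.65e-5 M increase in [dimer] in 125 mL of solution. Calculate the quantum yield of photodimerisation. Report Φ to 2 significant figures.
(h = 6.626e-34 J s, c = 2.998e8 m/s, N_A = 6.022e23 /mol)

Product: (2.65e-5 M)(0.125 L) = 3.313e-6 mol.
Photon energy at 350 nm: hc/λ = (6.626e-34)(2.998e8)/(350e-9) = 5.676e-19 J.
Energy delivered: (1900 mW m⁻²)(17.5e-4 m²)(1500 s) = 4.988 J.
Photons incident: 4.988 / 5.676e-19 = 8.788e18, i.e. 8.788e18/6.022e23 = 1.459e-5 mol.
Fraction absorbed: 1 − 10^(−1.33) = 0.9532.
Photons absorbed: 0.9532 × 1.459e-5 = 1.391e-5 mol.
Φ = 3.313e-6 mol / 1.391e-5 mol photons = 0.24.

Φ = 0.24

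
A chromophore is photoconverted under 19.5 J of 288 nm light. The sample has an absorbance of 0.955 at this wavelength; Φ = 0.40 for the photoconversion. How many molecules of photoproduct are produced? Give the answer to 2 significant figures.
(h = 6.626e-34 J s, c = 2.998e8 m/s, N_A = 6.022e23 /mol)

1.0e19 molecules

Photon energy at 288 nm: hc/λ = (6.626e-34)(2.998e8)/(288e-9) = 6.897e-19 J.
Photons incident: 19.5 / 6.897e-19 = 2.827e19, i.e. 2.827e19/6.022e23 = 4.694e-5 mol.
Fraction absorbed: 1 − 10^(−0.955) = 0.8891.
Photons absorbed: 0.8891 × 4.694e-5 = 4.173e-5 mol.
Product: Φ × n_abs = 0.40 × 4.173e-5 = 1.669e-5 mol.
As a count: 1.669e-5 × 6.022e23 = 1.0e19.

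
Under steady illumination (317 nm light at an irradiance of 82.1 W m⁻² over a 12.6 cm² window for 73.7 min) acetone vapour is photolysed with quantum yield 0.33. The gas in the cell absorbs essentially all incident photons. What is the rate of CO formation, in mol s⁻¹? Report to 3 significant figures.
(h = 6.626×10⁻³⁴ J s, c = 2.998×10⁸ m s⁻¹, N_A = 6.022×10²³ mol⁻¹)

9.05×10⁻⁸ mol s⁻¹

Photon energy at 317 nm: hc/λ = (6.626×10⁻³⁴)(2.998×10⁸)/(317×10⁻⁹) = 6.266×10⁻¹⁹ J.
Energy delivered: (82.1 W m⁻²)(12.6×10⁻⁴ m²)(4422 s) = 457.4 J.
Photons incident: 457.4 / 6.266×10⁻¹⁹ = 7.300×10²⁰, i.e. 7.300×10²⁰/6.022×10²³ = 0.001212 mol.
Product formed: 0.33 × 0.001212 = 4.000×10⁻⁴ mol.
Rate: 4.000×10⁻⁴ / 4422 s = 9.05×10⁻⁸ mol s⁻¹.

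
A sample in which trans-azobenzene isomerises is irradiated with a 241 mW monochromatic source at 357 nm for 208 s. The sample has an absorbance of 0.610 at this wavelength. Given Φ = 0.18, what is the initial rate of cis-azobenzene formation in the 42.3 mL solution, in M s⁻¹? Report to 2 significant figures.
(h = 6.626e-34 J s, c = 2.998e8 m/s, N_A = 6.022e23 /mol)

Photon energy at 357 nm: hc/λ = (6.626e-34)(2.998e8)/(357e-9) = 5.564e-19 J.
Energy delivered: (241 mW)(208 s) = 50.13 J.
Photons incident: 50.13 / 5.564e-19 = 9.010e19, i.e. 9.010e19/6.022e23 = 1.496e-4 mol.
Fraction absorbed: 1 − 10^(−0.610) = 0.7545.
Photons absorbed: 0.7545 × 1.496e-4 = 1.129e-4 mol.
Product formed: 0.18 × 1.129e-4 = 2.032e-5 mol.
Rate: 2.032e-5 mol / (208 s × 0.0423 L) = 2.3e-6 M s⁻¹.

2.3e-6 M s⁻¹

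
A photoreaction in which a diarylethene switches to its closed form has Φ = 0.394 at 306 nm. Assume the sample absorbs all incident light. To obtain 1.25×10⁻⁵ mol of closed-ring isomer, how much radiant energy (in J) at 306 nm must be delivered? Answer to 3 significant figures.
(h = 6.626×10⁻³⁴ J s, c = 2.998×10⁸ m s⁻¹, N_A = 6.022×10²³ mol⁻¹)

Photons that must be absorbed: 1.25×10⁻⁵ / 0.394 = 3.173×10⁻⁵ mol.
Photon energy: hc/λ = 6.492×10⁻¹⁹ J; per mole, 3.909×10⁵ J mol⁻¹.
Energy required: 3.173×10⁻⁵ × 3.909×10⁵ = 12.4 J.

12.4 J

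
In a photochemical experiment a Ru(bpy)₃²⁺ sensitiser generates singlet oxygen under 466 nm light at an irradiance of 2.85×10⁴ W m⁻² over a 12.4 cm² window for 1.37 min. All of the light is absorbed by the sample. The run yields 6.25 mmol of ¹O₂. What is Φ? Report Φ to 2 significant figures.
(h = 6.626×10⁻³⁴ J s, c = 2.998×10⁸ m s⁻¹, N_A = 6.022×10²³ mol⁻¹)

Product: 6.25 mmol = 0.00625 mol.
Photon energy at 466 nm: hc/λ = (6.626×10⁻³⁴)(2.998×10⁸)/(466×10⁻⁹) = 4.263×10⁻¹⁹ J.
Energy delivered: (2.85×10⁴ W m⁻²)(12.4×10⁻⁴ m²)(82.2 s) = 2905 J.
Photons incident: 2905 / 4.263×10⁻¹⁹ = 6.814×10²¹, i.e. 6.814×10²¹/6.022×10²³ = 0.01132 mol.
Φ = 0.00625 mol / 0.01132 mol photons = 0.55.

Φ = 0.55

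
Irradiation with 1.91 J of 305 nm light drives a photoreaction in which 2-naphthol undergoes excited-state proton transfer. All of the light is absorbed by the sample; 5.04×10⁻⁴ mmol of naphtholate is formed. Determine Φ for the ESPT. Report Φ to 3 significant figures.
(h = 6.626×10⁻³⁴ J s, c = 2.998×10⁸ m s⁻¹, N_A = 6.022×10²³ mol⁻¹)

Product: 5.04×10⁻⁴ mmol = 5.04×10⁻⁷ mol.
Photon energy at 305 nm: hc/λ = (6.626×10⁻³⁴)(2.998×10⁸)/(305×10⁻⁹) = 6.513×10⁻¹⁹ J.
Photons incident: 1.91 / 6.513×10⁻¹⁹ = 2.933×10¹⁸, i.e. 2.933×10¹⁸/6.022×10²³ = 4.870×10⁻⁶ mol.
Φ = 5.04×10⁻⁷ mol / 4.870×10⁻⁶ mol photons = 0.103.

Φ = 0.103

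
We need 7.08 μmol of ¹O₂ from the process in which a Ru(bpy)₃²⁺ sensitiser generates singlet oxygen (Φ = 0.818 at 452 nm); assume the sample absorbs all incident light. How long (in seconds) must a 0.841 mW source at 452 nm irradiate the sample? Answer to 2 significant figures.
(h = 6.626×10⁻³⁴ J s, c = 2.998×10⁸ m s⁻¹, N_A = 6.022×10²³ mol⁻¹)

Product: 7.08 μmol = 7.08×10⁻⁶ mol.
Photons that must be absorbed: 7.08×10⁻⁶ / 0.818 = 8.655×10⁻⁶ mol.
Photon energy: hc/λ = 4.395×10⁻¹⁹ J; per mole, 2.647×10⁵ J mol⁻¹.
Energy required: 8.655×10⁻⁶ × 2.647×10⁵ = 2.291 J.
Time: 2.291 J / 0.000841 W = 2700 s.

t ≈ 2700 s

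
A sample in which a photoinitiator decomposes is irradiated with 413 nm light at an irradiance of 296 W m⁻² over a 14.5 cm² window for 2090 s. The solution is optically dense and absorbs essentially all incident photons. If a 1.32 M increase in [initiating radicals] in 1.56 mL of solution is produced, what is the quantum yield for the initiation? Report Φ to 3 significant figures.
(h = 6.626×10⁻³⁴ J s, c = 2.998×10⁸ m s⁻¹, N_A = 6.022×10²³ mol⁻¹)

Product: (1.32 M)(0.00156 L) = 0.002059 mol.
Photon energy at 413 nm: hc/λ = (6.626×10⁻³⁴)(2.998×10⁸)/(413×10⁻⁹) = 4.810×10⁻¹⁹ J.
Energy delivered: (296 W m⁻²)(14.5×10⁻⁴ m²)(2090 s) = 897.0 J.
Photons incident: 897.0 / 4.810×10⁻¹⁹ = 1.865×10²¹, i.e. 1.865×10²¹/6.022×10²³ = 0.003097 mol.
Φ = 0.002059 mol / 0.003097 mol photons = 0.665.

Φ = 0.665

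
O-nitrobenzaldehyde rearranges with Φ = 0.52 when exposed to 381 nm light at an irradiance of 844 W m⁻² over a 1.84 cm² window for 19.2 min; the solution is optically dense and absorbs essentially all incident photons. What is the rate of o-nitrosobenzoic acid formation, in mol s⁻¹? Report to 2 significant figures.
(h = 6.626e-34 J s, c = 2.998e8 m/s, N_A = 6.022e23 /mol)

Photon energy at 381 nm: hc/λ = (6.626e-34)(2.998e8)/(381e-9) = 5.214e-19 J.
Energy delivered: (844 W m⁻²)(1.84e-4 m²)(1152 s) = 178.9 J.
Photons incident: 178.9 / 5.214e-19 = 3.431e20, i.e. 3.431e20/6.022e23 = 5.697e-4 mol.
Product formed: 0.52 × 5.697e-4 = 2.962e-4 mol.
Rate: 2.962e-4 / 1152 s = 2.6e-7 mol s⁻¹.

2.6e-7 mol s⁻¹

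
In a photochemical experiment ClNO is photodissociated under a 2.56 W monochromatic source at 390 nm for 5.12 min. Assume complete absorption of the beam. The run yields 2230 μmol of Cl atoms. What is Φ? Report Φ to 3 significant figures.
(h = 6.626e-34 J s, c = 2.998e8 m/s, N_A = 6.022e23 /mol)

Product: 2230 μmol = 0.00223 mol.
Photon energy at 390 nm: hc/λ = (6.626e-34)(2.998e8)/(390e-9) = 5.094e-19 J.
Energy delivered: (2.56 W)(307.2 s) = 786.4 J.
Photons incident: 786.4 / 5.094e-19 = 1.544e21, i.e. 1.544e21/6.022e23 = 0.002564 mol.
Φ = 0.00223 mol / 0.002564 mol photons = 0.870.

Φ = 0.870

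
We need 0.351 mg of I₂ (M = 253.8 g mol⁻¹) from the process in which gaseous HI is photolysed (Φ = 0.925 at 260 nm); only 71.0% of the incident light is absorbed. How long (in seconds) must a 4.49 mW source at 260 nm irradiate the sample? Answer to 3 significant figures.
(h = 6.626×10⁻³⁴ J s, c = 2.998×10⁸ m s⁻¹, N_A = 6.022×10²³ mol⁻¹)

Product: 0.351 mg / 253.8 g mol⁻¹ = 1.383×10⁻⁶ mol.
Photons that must be absorbed: 1.383×10⁻⁶ / 0.925 = 1.495×10⁻⁶ mol.
Incident photons needed: 1.495×10⁻⁶ / 0.710 = 2.106×10⁻⁶ mol.
Photon energy: hc/λ = 7.640×10⁻¹⁹ J; per mole, 4.601×10⁵ J mol⁻¹.
Energy required: 2.106×10⁻⁶ × 4.601×10⁵ = 0.9690 J.
Time: 0.9690 J / 0.00449 W = 216 s.

t ≈ 216 s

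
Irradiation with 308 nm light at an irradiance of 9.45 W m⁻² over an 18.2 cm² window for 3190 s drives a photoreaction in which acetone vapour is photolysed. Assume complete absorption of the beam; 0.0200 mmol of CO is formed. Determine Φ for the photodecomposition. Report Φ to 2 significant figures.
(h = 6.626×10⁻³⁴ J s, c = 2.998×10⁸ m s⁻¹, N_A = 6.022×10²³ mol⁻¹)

Product: 0.0200 mmol = 2.00×10⁻⁵ mol.
Photon energy at 308 nm: hc/λ = (6.626×10⁻³⁴)(2.998×10⁸)/(308×10⁻⁹) = 6.450×10⁻¹⁹ J.
Energy delivered: (9.45 W m⁻²)(18.2×10⁻⁴ m²)(3190 s) = 54.86 J.
Photons incident: 54.86 / 6.450×10⁻¹⁹ = 8.505×10¹⁹, i.e. 8.505×10¹⁹/6.022×10²³ = 1.412×10⁻⁴ mol.
Φ = 2.00×10⁻⁵ mol / 1.412×10⁻⁴ mol photons = 0.14.

Φ = 0.14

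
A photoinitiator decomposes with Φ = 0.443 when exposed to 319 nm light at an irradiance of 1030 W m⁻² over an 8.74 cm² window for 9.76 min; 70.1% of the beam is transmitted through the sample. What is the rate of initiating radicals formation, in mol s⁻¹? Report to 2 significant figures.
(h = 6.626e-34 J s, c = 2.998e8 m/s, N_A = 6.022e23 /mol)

Photon energy at 319 nm: hc/λ = (6.626e-34)(2.998e8)/(319e-9) = 6.227e-19 J.
Energy delivered: (1030 W m⁻²)(8.74e-4 m²)(585.6 s) = 527.2 J.
Photons incident: 527.2 / 6.227e-19 = 8.466e20, i.e. 8.466e20/6.022e23 = 0.001406 mol.
Fraction absorbed: 1 − 70.1/100 = 0.2990.
Photons absorbed: 0.2990 × 0.001406 = 4.204e-4 mol.
Product formed: 0.443 × 4.204e-4 = 1.862e-4 mol.
Rate: 1.862e-4 / 585.6 s = 3.2e-7 mol s⁻¹.

3.2e-7 mol s⁻¹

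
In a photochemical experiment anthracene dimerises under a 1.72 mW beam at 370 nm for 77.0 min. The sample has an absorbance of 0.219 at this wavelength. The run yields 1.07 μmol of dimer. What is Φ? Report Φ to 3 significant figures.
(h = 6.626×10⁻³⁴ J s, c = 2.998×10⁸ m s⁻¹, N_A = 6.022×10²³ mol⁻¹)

Φ = 0.110

Product: 1.07 μmol = 1.07×10⁻⁶ mol.
Photon energy at 370 nm: hc/λ = (6.626×10⁻³⁴)(2.998×10⁸)/(370×10⁻⁹) = 5.369×10⁻¹⁹ J.
Energy delivered: (1.72 mW)(4620 s) = 7.946 J.
Photons incident: 7.946 / 5.369×10⁻¹⁹ = 1.480×10¹⁹, i.e. 1.480×10¹⁹/6.022×10²³ = 2.458×10⁻⁵ mol.
Fraction absorbed: 1 − 10^(−0.219) = 0.3961.
Photons absorbed: 0.3961 × 2.458×10⁻⁵ = 9.736×10⁻⁶ mol.
Φ = 1.07×10⁻⁶ mol / 9.736×10⁻⁶ mol photons = 0.110.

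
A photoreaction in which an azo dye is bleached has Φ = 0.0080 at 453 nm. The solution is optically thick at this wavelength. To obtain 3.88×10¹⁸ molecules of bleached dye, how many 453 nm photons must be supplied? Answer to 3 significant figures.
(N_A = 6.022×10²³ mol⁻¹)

4.85×10²⁰ photons

Product: 3.88×10¹⁸ / 6.022×10²³ = 6.443×10⁻⁶ mol.
Photons that must be absorbed: 6.443×10⁻⁶ / 0.0080 = 8.054×10⁻⁴ mol.
Photon count: 8.054×10⁻⁴ × 6.022×10²³ = 4.85×10²⁰.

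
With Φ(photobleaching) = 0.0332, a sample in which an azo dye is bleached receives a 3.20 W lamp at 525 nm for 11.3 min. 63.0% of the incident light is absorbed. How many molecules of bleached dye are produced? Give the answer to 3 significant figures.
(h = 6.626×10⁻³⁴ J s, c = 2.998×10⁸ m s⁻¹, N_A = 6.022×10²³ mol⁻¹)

1.20×10²⁰ molecules

Photon energy at 525 nm: hc/λ = (6.626×10⁻³⁴)(2.998×10⁸)/(525×10⁻⁹) = 3.784×10⁻¹⁹ J.
Energy delivered: (3.20 W)(678 s) = 2170 J.
Photons incident: 2170 / 3.784×10⁻¹⁹ = 5.735×10²¹, i.e. 5.735×10²¹/6.022×10²³ = 0.009523 mol.
Photons absorbed: 0.630 × 0.009523 = 0.005999 mol.
Product: Φ × n_abs = 0.0332 × 0.005999 = 1.992×10⁻⁴ mol.
As a count: 1.992×10⁻⁴ × 6.022×10²³ = 1.20×10²⁰.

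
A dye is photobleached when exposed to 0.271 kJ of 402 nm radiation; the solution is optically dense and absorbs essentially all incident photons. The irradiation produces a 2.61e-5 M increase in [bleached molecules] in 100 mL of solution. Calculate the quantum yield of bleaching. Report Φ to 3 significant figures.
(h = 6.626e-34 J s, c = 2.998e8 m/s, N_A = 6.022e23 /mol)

Φ = 0.00287

Product: (2.61e-5 M)(0.1 L) = 2.610e-6 mol.
Photon energy at 402 nm: hc/λ = (6.626e-34)(2.998e8)/(402e-9) = 4.941e-19 J.
Incident energy: 0.271 kJ = 271 J.
Photons incident: 271 / 4.941e-19 = 5.485e20, i.e. 5.485e20/6.022e23 = 9.108e-4 mol.
Φ = 2.610e-6 mol / 9.108e-4 mol photons = 0.00287.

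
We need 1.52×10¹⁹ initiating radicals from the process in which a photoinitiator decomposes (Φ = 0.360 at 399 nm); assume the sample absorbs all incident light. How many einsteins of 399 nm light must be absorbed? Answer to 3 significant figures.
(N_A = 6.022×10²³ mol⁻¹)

Product: 1.52×10¹⁹ / 6.022×10²³ = 2.524×10⁻⁵ mol.
Photons that must be absorbed: 2.524×10⁻⁵ / 0.360 = 7.011×10⁻⁵ mol.

7.01×10⁻⁵ einstein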